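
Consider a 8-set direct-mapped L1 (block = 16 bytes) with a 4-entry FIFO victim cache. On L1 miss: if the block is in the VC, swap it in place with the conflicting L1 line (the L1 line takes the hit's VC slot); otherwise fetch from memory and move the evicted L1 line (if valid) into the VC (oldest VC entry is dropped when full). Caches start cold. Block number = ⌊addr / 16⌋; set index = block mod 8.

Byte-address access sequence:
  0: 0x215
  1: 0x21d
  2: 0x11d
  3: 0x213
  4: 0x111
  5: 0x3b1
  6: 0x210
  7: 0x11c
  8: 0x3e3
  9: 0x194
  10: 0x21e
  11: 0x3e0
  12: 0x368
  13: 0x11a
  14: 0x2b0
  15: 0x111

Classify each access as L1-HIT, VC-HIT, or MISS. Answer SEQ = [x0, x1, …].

SEQ = [MISS, L1-HIT, MISS, VC-HIT, VC-HIT, MISS, VC-HIT, VC-HIT, MISS, MISS, VC-HIT, L1-HIT, MISS, VC-HIT, MISS, L1-HIT]

  [0] addr=0x215 blk=33 s=1: MISS | VC []
  [1] addr=0x21d blk=33 s=1: L1-HIT | VC []
  [2] addr=0x11d blk=17 s=1: MISS | VC [33]
  [3] addr=0x213 blk=33 s=1: VC-HIT | VC [17]
  [4] addr=0x111 blk=17 s=1: VC-HIT | VC [33]
  [5] addr=0x3b1 blk=59 s=3: MISS | VC [33]
  [6] addr=0x210 blk=33 s=1: VC-HIT | VC [17]
  [7] addr=0x11c blk=17 s=1: VC-HIT | VC [33]
  [8] addr=0x3e3 blk=62 s=6: MISS | VC [33]
  [9] addr=0x194 blk=25 s=1: MISS | VC [33, 17]
  [10] addr=0x21e blk=33 s=1: VC-HIT | VC [25, 17]
  [11] addr=0x3e0 blk=62 s=6: L1-HIT | VC [25, 17]
  [12] addr=0x368 blk=54 s=6: MISS | VC [25, 17, 62]
  [13] addr=0x11a blk=17 s=1: VC-HIT | VC [25, 33, 62]
  [14] addr=0x2b0 blk=43 s=3: MISS | VC [25, 33, 62, 59]
  [15] addr=0x111 blk=17 s=1: L1-HIT | VC [25, 33, 62, 59]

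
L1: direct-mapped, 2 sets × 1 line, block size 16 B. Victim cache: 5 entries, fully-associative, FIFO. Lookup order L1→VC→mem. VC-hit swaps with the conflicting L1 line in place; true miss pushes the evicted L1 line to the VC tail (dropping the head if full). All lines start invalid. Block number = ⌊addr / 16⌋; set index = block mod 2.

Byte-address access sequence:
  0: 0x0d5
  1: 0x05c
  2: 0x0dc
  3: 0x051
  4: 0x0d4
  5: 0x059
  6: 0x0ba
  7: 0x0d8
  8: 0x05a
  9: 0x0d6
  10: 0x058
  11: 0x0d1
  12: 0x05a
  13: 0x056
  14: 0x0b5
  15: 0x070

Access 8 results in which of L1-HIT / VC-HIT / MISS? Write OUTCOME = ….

OUTCOME = VC-HIT

#0 0xd5→b13/s1 MISS; vc=[]
#1 0x5c→b5/s1 MISS; vc=[13]
#2 0xdc→b13/s1 VC-HIT; vc=[5]
#3 0x51→b5/s1 VC-HIT; vc=[13]
#4 0xd4→b13/s1 VC-HIT; vc=[5]
#5 0x59→b5/s1 VC-HIT; vc=[13]
#6 0xba→b11/s1 MISS; vc=[13,5]
#7 0xd8→b13/s1 VC-HIT; vc=[11,5]
#8 0x5a→b5/s1 VC-HIT; vc=[11,13]
#9 0xd6→b13/s1 VC-HIT; vc=[11,5]
#10 0x58→b5/s1 VC-HIT; vc=[11,13]
#11 0xd1→b13/s1 VC-HIT; vc=[11,5]
#12 0x5a→b5/s1 VC-HIT; vc=[11,13]
#13 0x56→b5/s1 L1-HIT; vc=[11,13]
#14 0xb5→b11/s1 VC-HIT; vc=[5,13]
#15 0x70→b7/s1 MISS; vc=[5,13,11]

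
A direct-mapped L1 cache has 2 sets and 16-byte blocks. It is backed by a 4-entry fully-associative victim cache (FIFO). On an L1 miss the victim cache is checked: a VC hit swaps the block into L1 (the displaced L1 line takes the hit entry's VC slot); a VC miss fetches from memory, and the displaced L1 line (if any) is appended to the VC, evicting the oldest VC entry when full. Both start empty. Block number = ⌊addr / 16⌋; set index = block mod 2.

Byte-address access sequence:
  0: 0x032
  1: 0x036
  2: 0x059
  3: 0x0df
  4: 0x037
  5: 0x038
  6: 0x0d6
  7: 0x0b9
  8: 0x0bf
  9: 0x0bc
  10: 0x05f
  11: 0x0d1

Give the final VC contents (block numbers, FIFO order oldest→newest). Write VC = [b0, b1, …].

VC = [3, 11, 5]

  [0] addr=0x32 blk=3 s=1: MISS | VC []
  [1] addr=0x36 blk=3 s=1: L1-HIT | VC []
  [2] addr=0x59 blk=5 s=1: MISS | VC [3]
  [3] addr=0xdf blk=13 s=1: MISS | VC [3, 5]
  [4] addr=0x37 blk=3 s=1: VC-HIT | VC [13, 5]
  [5] addr=0x38 blk=3 s=1: L1-HIT | VC [13, 5]
  [6] addr=0xd6 blk=13 s=1: VC-HIT | VC [3, 5]
  [7] addr=0xb9 blk=11 s=1: MISS | VC [3, 5, 13]
  [8] addr=0xbf blk=11 s=1: L1-HIT | VC [3, 5, 13]
  [9] addr=0xbc blk=11 s=1: L1-HIT | VC [3, 5, 13]
  [10] addr=0x5f blk=5 s=1: VC-HIT | VC [3, 11, 13]
  [11] addr=0xd1 blk=13 s=1: VC-HIT | VC [3, 11, 5]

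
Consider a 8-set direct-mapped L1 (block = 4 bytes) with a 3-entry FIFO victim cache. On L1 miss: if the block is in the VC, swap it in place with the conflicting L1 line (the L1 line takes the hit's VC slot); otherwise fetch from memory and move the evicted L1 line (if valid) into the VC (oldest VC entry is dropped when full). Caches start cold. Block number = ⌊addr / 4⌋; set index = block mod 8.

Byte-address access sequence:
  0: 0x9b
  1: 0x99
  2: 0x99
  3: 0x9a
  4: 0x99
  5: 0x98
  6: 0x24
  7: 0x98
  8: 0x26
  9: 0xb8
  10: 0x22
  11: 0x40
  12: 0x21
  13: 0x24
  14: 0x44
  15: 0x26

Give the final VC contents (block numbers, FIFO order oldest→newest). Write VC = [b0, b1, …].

  [0] addr=0x9b blk=38 s=6: MISS | VC []
  [1] addr=0x99 blk=38 s=6: L1-HIT | VC []
  [2] addr=0x99 blk=38 s=6: L1-HIT | VC []
  [3] addr=0x9a blk=38 s=6: L1-HIT | VC []
  [4] addr=0x99 blk=38 s=6: L1-HIT | VC []
  [5] addr=0x98 blk=38 s=6: L1-HIT | VC []
  [6] addr=0x24 blk=9 s=1: MISS | VC []
  [7] addr=0x98 blk=38 s=6: L1-HIT | VC []
  [8] addr=0x26 blk=9 s=1: L1-HIT | VC []
  [9] addr=0xb8 blk=46 s=6: MISS | VC [38]
  [10] addr=0x22 blk=8 s=0: MISS | VC [38]
  [11] addr=0x40 blk=16 s=0: MISS | VC [38, 8]
  [12] addr=0x21 blk=8 s=0: VC-HIT | VC [38, 16]
  [13] addr=0x24 blk=9 s=1: L1-HIT | VC [38, 16]
  [14] addr=0x44 blk=17 s=1: MISS | VC [38, 16, 9]
  [15] addr=0x26 blk=9 s=1: VC-HIT | VC [38, 16, 17]

VC = [38, 16, 17]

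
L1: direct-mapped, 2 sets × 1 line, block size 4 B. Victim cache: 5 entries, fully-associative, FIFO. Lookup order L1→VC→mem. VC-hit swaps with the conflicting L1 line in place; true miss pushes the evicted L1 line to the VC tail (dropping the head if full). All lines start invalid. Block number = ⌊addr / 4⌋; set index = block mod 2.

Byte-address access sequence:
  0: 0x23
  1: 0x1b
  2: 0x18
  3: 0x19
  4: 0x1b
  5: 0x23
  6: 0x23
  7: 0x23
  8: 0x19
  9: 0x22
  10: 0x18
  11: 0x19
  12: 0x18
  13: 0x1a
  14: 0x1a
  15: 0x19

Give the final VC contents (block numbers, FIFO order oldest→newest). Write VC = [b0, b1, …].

0: 0x23 (blk 8, set 0) → MISS  vc=[]
1: 0x1b (blk 6, set 0) → MISS  vc=[8]
2: 0x18 (blk 6, set 0) → L1-HIT  vc=[8]
3: 0x19 (blk 6, set 0) → L1-HIT  vc=[8]
4: 0x1b (blk 6, set 0) → L1-HIT  vc=[8]
5: 0x23 (blk 8, set 0) → VC-HIT  vc=[6]
6: 0x23 (blk 8, set 0) → L1-HIT  vc=[6]
7: 0x23 (blk 8, set 0) → L1-HIT  vc=[6]
8: 0x19 (blk 6, set 0) → VC-HIT  vc=[8]
9: 0x22 (blk 8, set 0) → VC-HIT  vc=[6]
10: 0x18 (blk 6, set 0) → VC-HIT  vc=[8]
11: 0x19 (blk 6, set 0) → L1-HIT  vc=[8]
12: 0x18 (blk 6, set 0) → L1-HIT  vc=[8]
13: 0x1a (blk 6, set 0) → L1-HIT  vc=[8]
14: 0x1a (blk 6, set 0) → L1-HIT  vc=[8]
15: 0x19 (blk 6, set 0) → L1-HIT  vc=[8]

VC = [8]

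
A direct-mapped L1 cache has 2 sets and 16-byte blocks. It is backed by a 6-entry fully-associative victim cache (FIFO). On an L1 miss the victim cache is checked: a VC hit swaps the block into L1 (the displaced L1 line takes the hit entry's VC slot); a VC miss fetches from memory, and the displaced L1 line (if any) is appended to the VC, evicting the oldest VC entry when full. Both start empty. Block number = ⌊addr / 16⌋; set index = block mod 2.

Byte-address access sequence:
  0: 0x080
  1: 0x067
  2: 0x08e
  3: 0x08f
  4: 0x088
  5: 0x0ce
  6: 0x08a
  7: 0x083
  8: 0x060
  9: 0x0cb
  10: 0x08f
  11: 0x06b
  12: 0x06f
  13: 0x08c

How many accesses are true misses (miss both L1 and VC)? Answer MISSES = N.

0: 0x80 (blk 8, set 0) → MISS  vc=[]
1: 0x67 (blk 6, set 0) → MISS  vc=[8]
2: 0x8e (blk 8, set 0) → VC-HIT  vc=[6]
3: 0x8f (blk 8, set 0) → L1-HIT  vc=[6]
4: 0x88 (blk 8, set 0) → L1-HIT  vc=[6]
5: 0xce (blk 12, set 0) → MISS  vc=[6, 8]
6: 0x8a (blk 8, set 0) → VC-HIT  vc=[6, 12]
7: 0x83 (blk 8, set 0) → L1-HIT  vc=[6, 12]
8: 0x60 (blk 6, set 0) → VC-HIT  vc=[8, 12]
9: 0xcb (blk 12, set 0) → VC-HIT  vc=[8, 6]
10: 0x8f (blk 8, set 0) → VC-HIT  vc=[12, 6]
11: 0x6b (blk 6, set 0) → VC-HIT  vc=[12, 8]
12: 0x6f (blk 6, set 0) → L1-HIT  vc=[12, 8]
13: 0x8c (blk 8, set 0) → VC-HIT  vc=[12, 6]

MISSES = 3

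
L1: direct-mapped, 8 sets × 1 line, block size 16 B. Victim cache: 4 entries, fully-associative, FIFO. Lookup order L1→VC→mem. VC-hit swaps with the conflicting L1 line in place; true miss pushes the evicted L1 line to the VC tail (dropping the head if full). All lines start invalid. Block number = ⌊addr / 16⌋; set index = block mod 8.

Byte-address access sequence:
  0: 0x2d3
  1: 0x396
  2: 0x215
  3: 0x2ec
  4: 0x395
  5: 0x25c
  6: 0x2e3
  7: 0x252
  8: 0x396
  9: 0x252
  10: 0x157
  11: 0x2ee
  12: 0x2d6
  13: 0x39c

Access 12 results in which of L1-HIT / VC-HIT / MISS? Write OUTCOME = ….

  [0] addr=0x2d3 blk=45 s=5: MISS | VC []
  [1] addr=0x396 blk=57 s=1: MISS | VC []
  [2] addr=0x215 blk=33 s=1: MISS | VC [57]
  [3] addr=0x2ec blk=46 s=6: MISS | VC [57]
  [4] addr=0x395 blk=57 s=1: VC-HIT | VC [33]
  [5] addr=0x25c blk=37 s=5: MISS | VC [33, 45]
  [6] addr=0x2e3 blk=46 s=6: L1-HIT | VC [33, 45]
  [7] addr=0x252 blk=37 s=5: L1-HIT | VC [33, 45]
  [8] addr=0x396 blk=57 s=1: L1-HIT | VC [33, 45]
  [9] addr=0x252 blk=37 s=5: L1-HIT | VC [33, 45]
  [10] addr=0x157 blk=21 s=5: MISS | VC [33, 45, 37]
  [11] addr=0x2ee blk=46 s=6: L1-HIT | VC [33, 45, 37]
  [12] addr=0x2d6 blk=45 s=5: VC-HIT | VC [33, 21, 37]
  [13] addr=0x39c blk=57 s=1: L1-HIT | VC [33, 21, 37]

OUTCOME = VC-HIT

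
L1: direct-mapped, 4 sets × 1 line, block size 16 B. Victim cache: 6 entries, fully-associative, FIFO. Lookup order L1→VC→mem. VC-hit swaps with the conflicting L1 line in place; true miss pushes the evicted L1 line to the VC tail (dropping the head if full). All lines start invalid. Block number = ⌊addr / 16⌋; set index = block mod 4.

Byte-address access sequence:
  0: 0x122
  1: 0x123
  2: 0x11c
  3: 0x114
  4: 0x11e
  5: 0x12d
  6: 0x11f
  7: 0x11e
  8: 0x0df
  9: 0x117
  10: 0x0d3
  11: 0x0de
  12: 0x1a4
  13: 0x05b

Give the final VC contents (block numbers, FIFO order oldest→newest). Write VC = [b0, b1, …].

VC = [17, 18, 13]

0: 0x122 (blk 18, set 2) → MISS  vc=[]
1: 0x123 (blk 18, set 2) → L1-HIT  vc=[]
2: 0x11c (blk 17, set 1) → MISS  vc=[]
3: 0x114 (blk 17, set 1) → L1-HIT  vc=[]
4: 0x11e (blk 17, set 1) → L1-HIT  vc=[]
5: 0x12d (blk 18, set 2) → L1-HIT  vc=[]
6: 0x11f (blk 17, set 1) → L1-HIT  vc=[]
7: 0x11e (blk 17, set 1) → L1-HIT  vc=[]
8: 0xdf (blk 13, set 1) → MISS  vc=[17]
9: 0x117 (blk 17, set 1) → VC-HIT  vc=[13]
10: 0xd3 (blk 13, set 1) → VC-HIT  vc=[17]
11: 0xde (blk 13, set 1) → L1-HIT  vc=[17]
12: 0x1a4 (blk 26, set 2) → MISS  vc=[17, 18]
13: 0x5b (blk 5, set 1) → MISS  vc=[17, 18, 13]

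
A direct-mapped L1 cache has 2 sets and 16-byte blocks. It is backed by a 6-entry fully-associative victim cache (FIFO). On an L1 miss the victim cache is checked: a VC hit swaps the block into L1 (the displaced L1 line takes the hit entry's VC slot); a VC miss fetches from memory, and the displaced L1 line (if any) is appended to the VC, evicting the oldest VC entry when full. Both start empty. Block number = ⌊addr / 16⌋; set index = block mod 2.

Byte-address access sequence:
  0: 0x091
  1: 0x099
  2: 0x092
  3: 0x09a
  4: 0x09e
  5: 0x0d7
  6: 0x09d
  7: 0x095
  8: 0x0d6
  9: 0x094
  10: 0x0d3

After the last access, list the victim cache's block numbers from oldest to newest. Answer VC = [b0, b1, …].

0: 0x91 (blk 9, set 1) → MISS  vc=[]
1: 0x99 (blk 9, set 1) → L1-HIT  vc=[]
2: 0x92 (blk 9, set 1) → L1-HIT  vc=[]
3: 0x9a (blk 9, set 1) → L1-HIT  vc=[]
4: 0x9e (blk 9, set 1) → L1-HIT  vc=[]
5: 0xd7 (blk 13, set 1) → MISS  vc=[9]
6: 0x9d (blk 9, set 1) → VC-HIT  vc=[13]
7: 0x95 (blk 9, set 1) → L1-HIT  vc=[13]
8: 0xd6 (blk 13, set 1) → VC-HIT  vc=[9]
9: 0x94 (blk 9, set 1) → VC-HIT  vc=[13]
10: 0xd3 (blk 13, set 1) → VC-HIT  vc=[9]

VC = [9]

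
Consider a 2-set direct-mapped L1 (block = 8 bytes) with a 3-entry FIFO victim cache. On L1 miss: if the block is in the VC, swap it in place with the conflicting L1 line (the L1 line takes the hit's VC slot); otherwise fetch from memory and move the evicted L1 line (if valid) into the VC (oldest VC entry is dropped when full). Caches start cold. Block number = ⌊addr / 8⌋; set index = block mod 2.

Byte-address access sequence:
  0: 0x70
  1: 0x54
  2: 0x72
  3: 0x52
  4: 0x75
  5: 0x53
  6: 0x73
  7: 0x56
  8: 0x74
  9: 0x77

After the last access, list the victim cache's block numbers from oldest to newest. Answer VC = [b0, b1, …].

VC = [10]

0: 0x70 (blk 14, set 0) → MISS  vc=[]
1: 0x54 (blk 10, set 0) → MISS  vc=[14]
2: 0x72 (blk 14, set 0) → VC-HIT  vc=[10]
3: 0x52 (blk 10, set 0) → VC-HIT  vc=[14]
4: 0x75 (blk 14, set 0) → VC-HIT  vc=[10]
5: 0x53 (blk 10, set 0) → VC-HIT  vc=[14]
6: 0x73 (blk 14, set 0) → VC-HIT  vc=[10]
7: 0x56 (blk 10, set 0) → VC-HIT  vc=[14]
8: 0x74 (blk 14, set 0) → VC-HIT  vc=[10]
9: 0x77 (blk 14, set 0) → L1-HIT  vc=[10]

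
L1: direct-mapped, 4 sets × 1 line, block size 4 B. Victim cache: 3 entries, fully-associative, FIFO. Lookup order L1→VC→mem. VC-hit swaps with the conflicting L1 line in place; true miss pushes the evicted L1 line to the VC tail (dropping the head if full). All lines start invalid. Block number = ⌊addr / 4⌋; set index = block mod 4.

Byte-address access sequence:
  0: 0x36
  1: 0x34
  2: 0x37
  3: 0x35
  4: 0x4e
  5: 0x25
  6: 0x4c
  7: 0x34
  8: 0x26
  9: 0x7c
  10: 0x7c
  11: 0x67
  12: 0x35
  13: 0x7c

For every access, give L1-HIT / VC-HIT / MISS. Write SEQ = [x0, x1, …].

SEQ = [MISS, L1-HIT, L1-HIT, L1-HIT, MISS, MISS, L1-HIT, VC-HIT, VC-HIT, MISS, L1-HIT, MISS, VC-HIT, L1-HIT]

#0 0x36→b13/s1 MISS; vc=[]
#1 0x34→b13/s1 L1-HIT; vc=[]
#2 0x37→b13/s1 L1-HIT; vc=[]
#3 0x35→b13/s1 L1-HIT; vc=[]
#4 0x4e→b19/s3 MISS; vc=[]
#5 0x25→b9/s1 MISS; vc=[13]
#6 0x4c→b19/s3 L1-HIT; vc=[13]
#7 0x34→b13/s1 VC-HIT; vc=[9]
#8 0x26→b9/s1 VC-HIT; vc=[13]
#9 0x7c→b31/s3 MISS; vc=[13,19]
#10 0x7c→b31/s3 L1-HIT; vc=[13,19]
#11 0x67→b25/s1 MISS; vc=[13,19,9]
#12 0x35→b13/s1 VC-HIT; vc=[25,19,9]
#13 0x7c→b31/s3 L1-HIT; vc=[25,19,9]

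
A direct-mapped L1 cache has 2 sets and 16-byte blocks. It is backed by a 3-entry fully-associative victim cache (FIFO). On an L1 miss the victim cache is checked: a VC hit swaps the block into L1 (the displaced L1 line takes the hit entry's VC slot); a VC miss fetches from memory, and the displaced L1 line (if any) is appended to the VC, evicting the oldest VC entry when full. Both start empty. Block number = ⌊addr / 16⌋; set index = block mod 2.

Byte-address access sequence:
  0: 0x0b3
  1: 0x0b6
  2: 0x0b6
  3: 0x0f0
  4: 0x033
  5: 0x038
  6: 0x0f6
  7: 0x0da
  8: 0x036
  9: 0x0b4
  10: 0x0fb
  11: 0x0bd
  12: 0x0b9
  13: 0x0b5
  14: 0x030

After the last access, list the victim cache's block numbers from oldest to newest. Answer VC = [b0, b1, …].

VC = [11, 13, 15]

#0 0xb3→b11/s1 MISS; vc=[]
#1 0xb6→b11/s1 L1-HIT; vc=[]
#2 0xb6→b11/s1 L1-HIT; vc=[]
#3 0xf0→b15/s1 MISS; vc=[11]
#4 0x33→b3/s1 MISS; vc=[11,15]
#5 0x38→b3/s1 L1-HIT; vc=[11,15]
#6 0xf6→b15/s1 VC-HIT; vc=[11,3]
#7 0xda→b13/s1 MISS; vc=[11,3,15]
#8 0x36→b3/s1 VC-HIT; vc=[11,13,15]
#9 0xb4→b11/s1 VC-HIT; vc=[3,13,15]
#10 0xfb→b15/s1 VC-HIT; vc=[3,13,11]
#11 0xbd→b11/s1 VC-HIT; vc=[3,13,15]
#12 0xb9→b11/s1 L1-HIT; vc=[3,13,15]
#13 0xb5→b11/s1 L1-HIT; vc=[3,13,15]
#14 0x30→b3/s1 VC-HIT; vc=[11,13,15]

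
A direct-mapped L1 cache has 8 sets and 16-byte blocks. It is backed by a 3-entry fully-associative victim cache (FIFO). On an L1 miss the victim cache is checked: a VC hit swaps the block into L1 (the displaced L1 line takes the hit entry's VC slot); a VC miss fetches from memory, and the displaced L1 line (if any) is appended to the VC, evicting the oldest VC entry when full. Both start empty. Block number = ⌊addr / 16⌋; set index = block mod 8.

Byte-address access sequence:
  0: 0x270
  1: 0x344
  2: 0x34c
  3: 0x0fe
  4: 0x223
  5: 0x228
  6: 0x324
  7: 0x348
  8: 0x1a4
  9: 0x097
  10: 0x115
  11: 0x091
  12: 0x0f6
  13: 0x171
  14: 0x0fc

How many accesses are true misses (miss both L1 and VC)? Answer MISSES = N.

#0 0x270→b39/s7 MISS; vc=[]
#1 0x344→b52/s4 MISS; vc=[]
#2 0x34c→b52/s4 L1-HIT; vc=[]
#3 0xfe→b15/s7 MISS; vc=[39]
#4 0x223→b34/s2 MISS; vc=[39]
#5 0x228→b34/s2 L1-HIT; vc=[39]
#6 0x324→b50/s2 MISS; vc=[39,34]
#7 0x348→b52/s4 L1-HIT; vc=[39,34]
#8 0x1a4→b26/s2 MISS; vc=[39,34,50]
#9 0x97→b9/s1 MISS; vc=[39,34,50]
#10 0x115→b17/s1 MISS; vc=[34,50,9]
#11 0x91→b9/s1 VC-HIT; vc=[34,50,17]
#12 0xf6→b15/s7 L1-HIT; vc=[34,50,17]
#13 0x171→b23/s7 MISS; vc=[50,17,15]
#14 0xfc→b15/s7 VC-HIT; vc=[50,17,23]

MISSES = 9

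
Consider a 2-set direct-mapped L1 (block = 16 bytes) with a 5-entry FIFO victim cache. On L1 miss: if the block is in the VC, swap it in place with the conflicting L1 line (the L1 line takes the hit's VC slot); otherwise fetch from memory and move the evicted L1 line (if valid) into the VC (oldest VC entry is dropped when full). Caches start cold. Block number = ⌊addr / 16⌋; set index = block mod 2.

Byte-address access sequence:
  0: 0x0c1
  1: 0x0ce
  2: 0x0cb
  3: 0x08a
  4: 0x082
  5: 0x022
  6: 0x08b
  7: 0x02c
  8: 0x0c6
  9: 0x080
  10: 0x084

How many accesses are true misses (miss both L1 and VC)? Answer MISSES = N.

MISSES = 3

#0 0xc1→b12/s0 MISS; vc=[]
#1 0xce→b12/s0 L1-HIT; vc=[]
#2 0xcb→b12/s0 L1-HIT; vc=[]
#3 0x8a→b8/s0 MISS; vc=[12]
#4 0x82→b8/s0 L1-HIT; vc=[12]
#5 0x22→b2/s0 MISS; vc=[12,8]
#6 0x8b→b8/s0 VC-HIT; vc=[12,2]
#7 0x2c→b2/s0 VC-HIT; vc=[12,8]
#8 0xc6→b12/s0 VC-HIT; vc=[2,8]
#9 0x80→b8/s0 VC-HIT; vc=[2,12]
#10 0x84→b8/s0 L1-HIT; vc=[2,12]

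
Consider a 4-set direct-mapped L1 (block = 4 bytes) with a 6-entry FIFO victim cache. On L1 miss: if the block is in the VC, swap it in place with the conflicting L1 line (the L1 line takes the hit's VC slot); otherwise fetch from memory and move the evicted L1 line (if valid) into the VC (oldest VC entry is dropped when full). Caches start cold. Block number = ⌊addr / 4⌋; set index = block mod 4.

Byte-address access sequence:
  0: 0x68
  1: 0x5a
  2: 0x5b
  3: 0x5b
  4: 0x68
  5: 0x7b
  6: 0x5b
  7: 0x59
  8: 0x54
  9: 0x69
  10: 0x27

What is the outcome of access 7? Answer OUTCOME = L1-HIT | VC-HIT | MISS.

#0 0x68→b26/s2 MISS; vc=[]
#1 0x5a→b22/s2 MISS; vc=[26]
#2 0x5b→b22/s2 L1-HIT; vc=[26]
#3 0x5b→b22/s2 L1-HIT; vc=[26]
#4 0x68→b26/s2 VC-HIT; vc=[22]
#5 0x7b→b30/s2 MISS; vc=[22,26]
#6 0x5b→b22/s2 VC-HIT; vc=[30,26]
#7 0x59→b22/s2 L1-HIT; vc=[30,26]
#8 0x54→b21/s1 MISS; vc=[30,26]
#9 0x69→b26/s2 VC-HIT; vc=[30,22]
#10 0x27→b9/s1 MISS; vc=[30,22,21]

OUTCOME = L1-HIT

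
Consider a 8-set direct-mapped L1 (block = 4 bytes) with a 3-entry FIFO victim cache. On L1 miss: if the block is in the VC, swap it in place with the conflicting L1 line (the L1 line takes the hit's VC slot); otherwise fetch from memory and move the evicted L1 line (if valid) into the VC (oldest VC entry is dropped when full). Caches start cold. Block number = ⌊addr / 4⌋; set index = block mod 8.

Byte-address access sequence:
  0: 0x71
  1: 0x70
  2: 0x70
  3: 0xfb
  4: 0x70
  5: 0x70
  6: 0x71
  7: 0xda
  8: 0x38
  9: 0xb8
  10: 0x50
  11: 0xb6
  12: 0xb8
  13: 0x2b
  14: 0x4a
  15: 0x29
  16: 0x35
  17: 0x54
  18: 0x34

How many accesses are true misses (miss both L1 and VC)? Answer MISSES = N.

  [0] addr=0x71 blk=28 s=4: MISS | VC []
  [1] addr=0x70 blk=28 s=4: L1-HIT | VC []
  [2] addr=0x70 blk=28 s=4: L1-HIT | VC []
  [3] addr=0xfb blk=62 s=6: MISS | VC []
  [4] addr=0x70 blk=28 s=4: L1-HIT | VC []
  [5] addr=0x70 blk=28 s=4: L1-HIT | VC []
  [6] addr=0x71 blk=28 s=4: L1-HIT | VC []
  [7] addr=0xda blk=54 s=6: MISS | VC [62]
  [8] addr=0x38 blk=14 s=6: MISS | VC [62, 54]
  [9] addr=0xb8 blk=46 s=6: MISS | VC [62, 54, 14]
  [10] addr=0x50 blk=20 s=4: MISS | VC [54, 14, 28]
  [11] addr=0xb6 blk=45 s=5: MISS | VC [54, 14, 28]
  [12] addr=0xb8 blk=46 s=6: L1-HIT | VC [54, 14, 28]
  [13] addr=0x2b blk=10 s=2: MISS | VC [54, 14, 28]
  [14] addr=0x4a blk=18 s=2: MISS | VC [14, 28, 10]
  [15] addr=0x29 blk=10 s=2: VC-HIT | VC [14, 28, 18]
  [16] addr=0x35 blk=13 s=5: MISS | VC [28, 18, 45]
  [17] addr=0x54 blk=21 s=5: MISS | VC [18, 45, 13]
  [18] addr=0x34 blk=13 s=5: VC-HIT | VC [18, 45, 21]

MISSES = 11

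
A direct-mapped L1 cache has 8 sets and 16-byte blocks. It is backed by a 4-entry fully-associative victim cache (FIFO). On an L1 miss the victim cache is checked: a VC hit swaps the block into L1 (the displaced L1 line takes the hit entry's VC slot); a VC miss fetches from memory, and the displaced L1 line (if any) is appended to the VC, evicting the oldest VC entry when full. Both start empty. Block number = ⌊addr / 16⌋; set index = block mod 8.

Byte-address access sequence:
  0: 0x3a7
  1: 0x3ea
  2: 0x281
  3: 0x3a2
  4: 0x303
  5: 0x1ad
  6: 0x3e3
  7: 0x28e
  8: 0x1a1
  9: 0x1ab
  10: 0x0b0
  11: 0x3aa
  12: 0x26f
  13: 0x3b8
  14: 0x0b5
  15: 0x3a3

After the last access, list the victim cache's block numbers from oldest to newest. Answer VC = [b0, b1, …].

VC = [48, 26, 62, 59]

0: 0x3a7 (blk 58, set 2) → MISS  vc=[]
1: 0x3ea (blk 62, set 6) → MISS  vc=[]
2: 0x281 (blk 40, set 0) → MISS  vc=[]
3: 0x3a2 (blk 58, set 2) → L1-HIT  vc=[]
4: 0x303 (blk 48, set 0) → MISS  vc=[40]
5: 0x1ad (blk 26, set 2) → MISS  vc=[40, 58]
6: 0x3e3 (blk 62, set 6) → L1-HIT  vc=[40, 58]
7: 0x28e (blk 40, set 0) → VC-HIT  vc=[48, 58]
8: 0x1a1 (blk 26, set 2) → L1-HIT  vc=[48, 58]
9: 0x1ab (blk 26, set 2) → L1-HIT  vc=[48, 58]
10: 0xb0 (blk 11, set 3) → MISS  vc=[48, 58]
11: 0x3aa (blk 58, set 2) → VC-HIT  vc=[48, 26]
12: 0x26f (blk 38, set 6) → MISS  vc=[48, 26, 62]
13: 0x3b8 (blk 59, set 3) → MISS  vc=[48, 26, 62, 11]
14: 0xb5 (blk 11, set 3) → VC-HIT  vc=[48, 26, 62, 59]
15: 0x3a3 (blk 58, set 2) → L1-HIT  vc=[48, 26, 62, 59]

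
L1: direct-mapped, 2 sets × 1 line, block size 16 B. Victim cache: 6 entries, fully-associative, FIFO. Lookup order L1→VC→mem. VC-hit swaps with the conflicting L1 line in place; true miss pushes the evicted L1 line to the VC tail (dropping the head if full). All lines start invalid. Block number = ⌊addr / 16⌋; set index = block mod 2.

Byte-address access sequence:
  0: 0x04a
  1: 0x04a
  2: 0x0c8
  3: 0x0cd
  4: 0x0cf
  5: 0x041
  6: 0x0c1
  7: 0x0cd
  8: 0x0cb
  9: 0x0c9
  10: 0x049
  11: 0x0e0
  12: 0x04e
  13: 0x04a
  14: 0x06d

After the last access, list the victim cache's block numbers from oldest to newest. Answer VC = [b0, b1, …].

  [0] addr=0x4a blk=4 s=0: MISS | VC []
  [1] addr=0x4a blk=4 s=0: L1-HIT | VC []
  [2] addr=0xc8 blk=12 s=0: MISS | VC [4]
  [3] addr=0xcd blk=12 s=0: L1-HIT | VC [4]
  [4] addr=0xcf blk=12 s=0: L1-HIT | VC [4]
  [5] addr=0x41 blk=4 s=0: VC-HIT | VC [12]
  [6] addr=0xc1 blk=12 s=0: VC-HIT | VC [4]
  [7] addr=0xcd blk=12 s=0: L1-HIT | VC [4]
  [8] addr=0xcb blk=12 s=0: L1-HIT | VC [4]
  [9] addr=0xc9 blk=12 s=0: L1-HIT | VC [4]
  [10] addr=0x49 blk=4 s=0: VC-HIT | VC [12]
  [11] addr=0xe0 blk=14 s=0: MISS | VC [12, 4]
  [12] addr=0x4e blk=4 s=0: VC-HIT | VC [12, 14]
  [13] addr=0x4a blk=4 s=0: L1-HIT | VC [12, 14]
  [14] addr=0x6d blk=6 s=0: MISS | VC [12, 14, 4]

VC = [12, 14, 4]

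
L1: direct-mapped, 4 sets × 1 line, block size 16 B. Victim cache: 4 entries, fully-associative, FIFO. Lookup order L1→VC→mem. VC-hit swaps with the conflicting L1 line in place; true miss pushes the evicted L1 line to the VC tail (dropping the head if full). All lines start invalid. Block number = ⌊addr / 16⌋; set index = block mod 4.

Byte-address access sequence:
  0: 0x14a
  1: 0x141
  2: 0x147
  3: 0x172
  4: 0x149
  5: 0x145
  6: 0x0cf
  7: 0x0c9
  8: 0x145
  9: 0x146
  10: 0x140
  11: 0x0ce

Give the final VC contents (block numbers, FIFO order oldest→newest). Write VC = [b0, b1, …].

  [0] addr=0x14a blk=20 s=0: MISS | VC []
  [1] addr=0x141 blk=20 s=0: L1-HIT | VC []
  [2] addr=0x147 blk=20 s=0: L1-HIT | VC []
  [3] addr=0x172 blk=23 s=3: MISS | VC []
  [4] addr=0x149 blk=20 s=0: L1-HIT | VC []
  [5] addr=0x145 blk=20 s=0: L1-HIT | VC []
  [6] addr=0xcf blk=12 s=0: MISS | VC [20]
  [7] addr=0xc9 blk=12 s=0: L1-HIT | VC [20]
  [8] addr=0x145 blk=20 s=0: VC-HIT | VC [12]
  [9] addr=0x146 blk=20 s=0: L1-HIT | VC [12]
  [10] addr=0x140 blk=20 s=0: L1-HIT | VC [12]
  [11] addr=0xce blk=12 s=0: VC-HIT | VC [20]

VC = [20]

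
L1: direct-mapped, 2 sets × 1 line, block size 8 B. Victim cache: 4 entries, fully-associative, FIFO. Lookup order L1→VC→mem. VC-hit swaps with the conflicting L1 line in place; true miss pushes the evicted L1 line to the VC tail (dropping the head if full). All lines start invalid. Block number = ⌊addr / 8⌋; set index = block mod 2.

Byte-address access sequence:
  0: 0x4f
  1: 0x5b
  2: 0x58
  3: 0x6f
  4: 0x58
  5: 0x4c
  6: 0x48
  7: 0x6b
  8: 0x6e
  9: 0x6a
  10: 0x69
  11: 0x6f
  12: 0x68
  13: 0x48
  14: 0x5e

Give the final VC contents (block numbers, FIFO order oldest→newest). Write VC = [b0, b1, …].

0: 0x4f (blk 9, set 1) → MISS  vc=[]
1: 0x5b (blk 11, set 1) → MISS  vc=[9]
2: 0x58 (blk 11, set 1) → L1-HIT  vc=[9]
3: 0x6f (blk 13, set 1) → MISS  vc=[9, 11]
4: 0x58 (blk 11, set 1) → VC-HIT  vc=[9, 13]
5: 0x4c (blk 9, set 1) → VC-HIT  vc=[11, 13]
6: 0x48 (blk 9, set 1) → L1-HIT  vc=[11, 13]
7: 0x6b (blk 13, set 1) → VC-HIT  vc=[11, 9]
8: 0x6e (blk 13, set 1) → L1-HIT  vc=[11, 9]
9: 0x6a (blk 13, set 1) → L1-HIT  vc=[11, 9]
10: 0x69 (blk 13, set 1) → L1-HIT  vc=[11, 9]
11: 0x6f (blk 13, set 1) → L1-HIT  vc=[11, 9]
12: 0x68 (blk 13, set 1) → L1-HIT  vc=[11, 9]
13: 0x48 (blk 9, set 1) → VC-HIT  vc=[11, 13]
14: 0x5e (blk 11, set 1) → VC-HIT  vc=[9, 13]

VC = [9, 13]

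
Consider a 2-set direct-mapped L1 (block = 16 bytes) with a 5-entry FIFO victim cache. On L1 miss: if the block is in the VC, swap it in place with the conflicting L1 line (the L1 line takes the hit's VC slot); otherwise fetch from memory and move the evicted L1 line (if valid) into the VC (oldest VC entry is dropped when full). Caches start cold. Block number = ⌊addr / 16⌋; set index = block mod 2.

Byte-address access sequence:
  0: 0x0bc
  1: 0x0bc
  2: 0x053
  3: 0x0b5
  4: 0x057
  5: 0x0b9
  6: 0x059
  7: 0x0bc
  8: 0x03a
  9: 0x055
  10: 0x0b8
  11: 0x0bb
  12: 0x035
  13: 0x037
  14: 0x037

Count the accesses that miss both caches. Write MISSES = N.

#0 0xbc→b11/s1 MISS; vc=[]
#1 0xbc→b11/s1 L1-HIT; vc=[]
#2 0x53→b5/s1 MISS; vc=[11]
#3 0xb5→b11/s1 VC-HIT; vc=[5]
#4 0x57→b5/s1 VC-HIT; vc=[11]
#5 0xb9→b11/s1 VC-HIT; vc=[5]
#6 0x59→b5/s1 VC-HIT; vc=[11]
#7 0xbc→b11/s1 VC-HIT; vc=[5]
#8 0x3a→b3/s1 MISS; vc=[5,11]
#9 0x55→b5/s1 VC-HIT; vc=[3,11]
#10 0xb8→b11/s1 VC-HIT; vc=[3,5]
#11 0xbb→b11/s1 L1-HIT; vc=[3,5]
#12 0x35→b3/s1 VC-HIT; vc=[11,5]
#13 0x37→b3/s1 L1-HIT; vc=[11,5]
#14 0x37→b3/s1 L1-HIT; vc=[11,5]

MISSES = 3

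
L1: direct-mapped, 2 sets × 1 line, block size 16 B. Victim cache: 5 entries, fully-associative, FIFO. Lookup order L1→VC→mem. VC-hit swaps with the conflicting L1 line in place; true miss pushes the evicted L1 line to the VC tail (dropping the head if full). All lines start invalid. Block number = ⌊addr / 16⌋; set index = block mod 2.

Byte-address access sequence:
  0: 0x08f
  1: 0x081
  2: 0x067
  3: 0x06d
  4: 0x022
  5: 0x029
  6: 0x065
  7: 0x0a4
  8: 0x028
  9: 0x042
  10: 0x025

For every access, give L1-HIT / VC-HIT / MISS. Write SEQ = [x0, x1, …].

SEQ = [MISS, L1-HIT, MISS, L1-HIT, MISS, L1-HIT, VC-HIT, MISS, VC-HIT, MISS, VC-HIT]

  [0] addr=0x8f blk=8 s=0: MISS | VC []
  [1] addr=0x81 blk=8 s=0: L1-HIT | VC []
  [2] addr=0x67 blk=6 s=0: MISS | VC [8]
  [3] addr=0x6d blk=6 s=0: L1-HIT | VC [8]
  [4] addr=0x22 blk=2 s=0: MISS | VC [8, 6]
  [5] addr=0x29 blk=2 s=0: L1-HIT | VC [8, 6]
  [6] addr=0x65 blk=6 s=0: VC-HIT | VC [8, 2]
  [7] addr=0xa4 blk=10 s=0: MISS | VC [8, 2, 6]
  [8] addr=0x28 blk=2 s=0: VC-HIT | VC [8, 10, 6]
  [9] addr=0x42 blk=4 s=0: MISS | VC [8, 10, 6, 2]
  [10] addr=0x25 blk=2 s=0: VC-HIT | VC [8, 10, 6, 4]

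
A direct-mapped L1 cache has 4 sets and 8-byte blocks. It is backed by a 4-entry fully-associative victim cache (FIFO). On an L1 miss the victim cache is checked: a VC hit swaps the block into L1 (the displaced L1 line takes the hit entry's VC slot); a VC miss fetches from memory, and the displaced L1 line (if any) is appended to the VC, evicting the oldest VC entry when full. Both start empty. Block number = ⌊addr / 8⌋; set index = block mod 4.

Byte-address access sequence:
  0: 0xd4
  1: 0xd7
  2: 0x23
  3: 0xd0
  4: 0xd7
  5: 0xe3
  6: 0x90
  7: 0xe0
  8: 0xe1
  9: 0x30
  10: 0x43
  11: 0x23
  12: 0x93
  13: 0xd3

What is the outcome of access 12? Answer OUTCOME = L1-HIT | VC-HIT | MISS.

0: 0xd4 (blk 26, set 2) → MISS  vc=[]
1: 0xd7 (blk 26, set 2) → L1-HIT  vc=[]
2: 0x23 (blk 4, set 0) → MISS  vc=[]
3: 0xd0 (blk 26, set 2) → L1-HIT  vc=[]
4: 0xd7 (blk 26, set 2) → L1-HIT  vc=[]
5: 0xe3 (blk 28, set 0) → MISS  vc=[4]
6: 0x90 (blk 18, set 2) → MISS  vc=[4, 26]
7: 0xe0 (blk 28, set 0) → L1-HIT  vc=[4, 26]
8: 0xe1 (blk 28, set 0) → L1-HIT  vc=[4, 26]
9: 0x30 (blk 6, set 2) → MISS  vc=[4, 26, 18]
10: 0x43 (blk 8, set 0) → MISS  vc=[4, 26, 18, 28]
11: 0x23 (blk 4, set 0) → VC-HIT  vc=[8, 26, 18, 28]
12: 0x93 (blk 18, set 2) → VC-HIT  vc=[8, 26, 6, 28]
13: 0xd3 (blk 26, set 2) → VC-HIT  vc=[8, 18, 6, 28]

OUTCOME = VC-HIT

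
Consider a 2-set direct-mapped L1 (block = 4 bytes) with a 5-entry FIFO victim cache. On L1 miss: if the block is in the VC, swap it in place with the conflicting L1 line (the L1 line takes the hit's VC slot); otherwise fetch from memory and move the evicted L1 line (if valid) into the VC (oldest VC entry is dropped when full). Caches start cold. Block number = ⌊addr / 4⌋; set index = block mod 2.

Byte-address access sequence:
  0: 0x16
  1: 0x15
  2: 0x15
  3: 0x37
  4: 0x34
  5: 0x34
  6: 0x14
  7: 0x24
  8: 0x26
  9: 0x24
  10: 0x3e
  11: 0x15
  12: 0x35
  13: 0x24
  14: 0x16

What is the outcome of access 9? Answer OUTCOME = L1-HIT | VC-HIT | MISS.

#0 0x16→b5/s1 MISS; vc=[]
#1 0x15→b5/s1 L1-HIT; vc=[]
#2 0x15→b5/s1 L1-HIT; vc=[]
#3 0x37→b13/s1 MISS; vc=[5]
#4 0x34→b13/s1 L1-HIT; vc=[5]
#5 0x34→b13/s1 L1-HIT; vc=[5]
#6 0x14→b5/s1 VC-HIT; vc=[13]
#7 0x24→b9/s1 MISS; vc=[13,5]
#8 0x26→b9/s1 L1-HIT; vc=[13,5]
#9 0x24→b9/s1 L1-HIT; vc=[13,5]
#10 0x3e→b15/s1 MISS; vc=[13,5,9]
#11 0x15→b5/s1 VC-HIT; vc=[13,15,9]
#12 0x35→b13/s1 VC-HIT; vc=[5,15,9]
#13 0x24→b9/s1 VC-HIT; vc=[5,15,13]
#14 0x16→b5/s1 VC-HIT; vc=[9,15,13]

OUTCOME = L1-HIT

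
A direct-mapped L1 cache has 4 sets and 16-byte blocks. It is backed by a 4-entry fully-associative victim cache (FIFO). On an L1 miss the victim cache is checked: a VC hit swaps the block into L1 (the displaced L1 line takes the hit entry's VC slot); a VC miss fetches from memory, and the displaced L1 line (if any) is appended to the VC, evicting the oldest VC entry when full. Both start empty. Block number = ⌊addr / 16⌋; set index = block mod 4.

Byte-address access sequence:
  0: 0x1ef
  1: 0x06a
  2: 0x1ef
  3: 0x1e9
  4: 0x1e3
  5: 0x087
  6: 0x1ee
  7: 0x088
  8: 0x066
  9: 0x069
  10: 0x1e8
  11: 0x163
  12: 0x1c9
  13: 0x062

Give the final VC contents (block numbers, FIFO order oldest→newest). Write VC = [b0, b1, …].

VC = [22, 30, 8]

0: 0x1ef (blk 30, set 2) → MISS  vc=[]
1: 0x6a (blk 6, set 2) → MISS  vc=[30]
2: 0x1ef (blk 30, set 2) → VC-HIT  vc=[6]
3: 0x1e9 (blk 30, set 2) → L1-HIT  vc=[6]
4: 0x1e3 (blk 30, set 2) → L1-HIT  vc=[6]
5: 0x87 (blk 8, set 0) → MISS  vc=[6]
6: 0x1ee (blk 30, set 2) → L1-HIT  vc=[6]
7: 0x88 (blk 8, set 0) → L1-HIT  vc=[6]
8: 0x66 (blk 6, set 2) → VC-HIT  vc=[30]
9: 0x69 (blk 6, set 2) → L1-HIT  vc=[30]
10: 0x1e8 (blk 30, set 2) → VC-HIT  vc=[6]
11: 0x163 (blk 22, set 2) → MISS  vc=[6, 30]
12: 0x1c9 (blk 28, set 0) → MISS  vc=[6, 30, 8]
13: 0x62 (blk 6, set 2) → VC-HIT  vc=[22, 30, 8]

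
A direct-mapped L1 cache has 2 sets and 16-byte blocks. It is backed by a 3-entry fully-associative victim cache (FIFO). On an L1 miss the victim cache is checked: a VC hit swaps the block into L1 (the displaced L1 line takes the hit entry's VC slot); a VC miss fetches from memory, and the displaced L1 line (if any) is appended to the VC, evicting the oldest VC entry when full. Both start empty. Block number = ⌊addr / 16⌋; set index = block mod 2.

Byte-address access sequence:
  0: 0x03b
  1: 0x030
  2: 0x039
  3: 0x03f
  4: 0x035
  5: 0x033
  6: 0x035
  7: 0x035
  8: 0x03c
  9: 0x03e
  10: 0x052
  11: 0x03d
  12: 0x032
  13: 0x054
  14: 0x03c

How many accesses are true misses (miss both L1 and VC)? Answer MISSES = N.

MISSES = 2

  [0] addr=0x3b blk=3 s=1: MISS | VC []
  [1] addr=0x30 blk=3 s=1: L1-HIT | VC []
  [2] addr=0x39 blk=3 s=1: L1-HIT | VC []
  [3] addr=0x3f blk=3 s=1: L1-HIT | VC []
  [4] addr=0x35 blk=3 s=1: L1-HIT | VC []
  [5] addr=0x33 blk=3 s=1: L1-HIT | VC []
  [6] addr=0x35 blk=3 s=1: L1-HIT | VC []
  [7] addr=0x35 blk=3 s=1: L1-HIT | VC []
  [8] addr=0x3c blk=3 s=1: L1-HIT | VC []
  [9] addr=0x3e blk=3 s=1: L1-HIT | VC []
  [10] addr=0x52 blk=5 s=1: MISS | VC [3]
  [11] addr=0x3d blk=3 s=1: VC-HIT | VC [5]
  [12] addr=0x32 blk=3 s=1: L1-HIT | VC [5]
  [13] addr=0x54 blk=5 s=1: VC-HIT | VC [3]
  [14] addr=0x3c blk=3 s=1: VC-HIT | VC [5]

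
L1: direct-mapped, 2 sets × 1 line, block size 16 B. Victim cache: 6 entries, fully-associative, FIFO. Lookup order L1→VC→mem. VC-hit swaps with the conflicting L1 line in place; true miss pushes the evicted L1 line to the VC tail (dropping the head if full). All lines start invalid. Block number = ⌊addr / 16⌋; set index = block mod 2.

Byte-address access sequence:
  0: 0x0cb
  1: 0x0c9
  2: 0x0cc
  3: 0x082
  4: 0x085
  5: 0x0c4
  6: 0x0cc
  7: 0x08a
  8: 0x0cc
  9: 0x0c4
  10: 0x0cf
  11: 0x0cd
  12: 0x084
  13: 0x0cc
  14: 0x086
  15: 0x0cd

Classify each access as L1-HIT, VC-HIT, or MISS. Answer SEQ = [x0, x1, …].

#0 0xcb→b12/s0 MISS; vc=[]
#1 0xc9→b12/s0 L1-HIT; vc=[]
#2 0xcc→b12/s0 L1-HIT; vc=[]
#3 0x82→b8/s0 MISS; vc=[12]
#4 0x85→b8/s0 L1-HIT; vc=[12]
#5 0xc4→b12/s0 VC-HIT; vc=[8]
#6 0xcc→b12/s0 L1-HIT; vc=[8]
#7 0x8a→b8/s0 VC-HIT; vc=[12]
#8 0xcc→b12/s0 VC-HIT; vc=[8]
#9 0xc4→b12/s0 L1-HIT; vc=[8]
#10 0xcf→b12/s0 L1-HIT; vc=[8]
#11 0xcd→b12/s0 L1-HIT; vc=[8]
#12 0x84→b8/s0 VC-HIT; vc=[12]
#13 0xcc→b12/s0 VC-HIT; vc=[8]
#14 0x86→b8/s0 VC-HIT; vc=[12]
#15 0xcd→b12/s0 VC-HIT; vc=[8]

SEQ = [MISS, L1-HIT, L1-HIT, MISS, L1-HIT, VC-HIT, L1-HIT, VC-HIT, VC-HIT, L1-HIT, L1-HIT, L1-HIT, VC-HIT, VC-HIT, VC-HIT, VC-HIT]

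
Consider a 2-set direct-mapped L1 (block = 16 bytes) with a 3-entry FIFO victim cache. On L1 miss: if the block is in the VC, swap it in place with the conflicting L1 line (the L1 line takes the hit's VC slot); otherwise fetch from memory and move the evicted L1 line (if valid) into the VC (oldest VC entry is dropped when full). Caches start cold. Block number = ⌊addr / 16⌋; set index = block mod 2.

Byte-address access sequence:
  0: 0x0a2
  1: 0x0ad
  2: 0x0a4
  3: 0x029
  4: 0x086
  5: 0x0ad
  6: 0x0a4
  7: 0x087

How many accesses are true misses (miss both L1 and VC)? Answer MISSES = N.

MISSES = 3

#0 0xa2→b10/s0 MISS; vc=[]
#1 0xad→b10/s0 L1-HIT; vc=[]
#2 0xa4→b10/s0 L1-HIT; vc=[]
#3 0x29→b2/s0 MISS; vc=[10]
#4 0x86→b8/s0 MISS; vc=[10,2]
#5 0xad→b10/s0 VC-HIT; vc=[8,2]
#6 0xa4→b10/s0 L1-HIT; vc=[8,2]
#7 0x87→b8/s0 VC-HIT; vc=[10,2]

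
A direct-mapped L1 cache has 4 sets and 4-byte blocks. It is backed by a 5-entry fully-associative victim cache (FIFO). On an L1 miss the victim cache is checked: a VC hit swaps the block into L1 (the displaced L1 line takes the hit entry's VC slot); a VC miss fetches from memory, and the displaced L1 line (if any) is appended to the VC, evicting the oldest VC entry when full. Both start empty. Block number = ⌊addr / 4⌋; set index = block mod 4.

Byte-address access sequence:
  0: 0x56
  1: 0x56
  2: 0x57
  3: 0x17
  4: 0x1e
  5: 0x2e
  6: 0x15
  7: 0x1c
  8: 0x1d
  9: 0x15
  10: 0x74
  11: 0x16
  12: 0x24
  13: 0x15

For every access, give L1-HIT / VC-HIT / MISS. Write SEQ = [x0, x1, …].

SEQ = [MISS, L1-HIT, L1-HIT, MISS, MISS, MISS, L1-HIT, VC-HIT, L1-HIT, L1-HIT, MISS, VC-HIT, MISS, VC-HIT]

#0 0x56→b21/s1 MISS; vc=[]
#1 0x56→b21/s1 L1-HIT; vc=[]
#2 0x57→b21/s1 L1-HIT; vc=[]
#3 0x17→b5/s1 MISS; vc=[21]
#4 0x1e→b7/s3 MISS; vc=[21]
#5 0x2e→b11/s3 MISS; vc=[21,7]
#6 0x15→b5/s1 L1-HIT; vc=[21,7]
#7 0x1c→b7/s3 VC-HIT; vc=[21,11]
#8 0x1d→b7/s3 L1-HIT; vc=[21,11]
#9 0x15→b5/s1 L1-HIT; vc=[21,11]
#10 0x74→b29/s1 MISS; vc=[21,11,5]
#11 0x16→b5/s1 VC-HIT; vc=[21,11,29]
#12 0x24→b9/s1 MISS; vc=[21,11,29,5]
#13 0x15→b5/s1 VC-HIT; vc=[21,11,29,9]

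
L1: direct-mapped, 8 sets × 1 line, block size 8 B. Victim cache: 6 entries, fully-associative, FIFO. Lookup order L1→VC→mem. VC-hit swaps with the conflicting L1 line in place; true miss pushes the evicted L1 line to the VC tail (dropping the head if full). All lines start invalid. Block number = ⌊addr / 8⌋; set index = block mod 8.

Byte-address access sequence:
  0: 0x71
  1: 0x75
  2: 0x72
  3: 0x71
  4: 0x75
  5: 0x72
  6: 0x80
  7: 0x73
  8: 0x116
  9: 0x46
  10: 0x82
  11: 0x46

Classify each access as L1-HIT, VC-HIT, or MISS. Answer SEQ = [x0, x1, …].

SEQ = [MISS, L1-HIT, L1-HIT, L1-HIT, L1-HIT, L1-HIT, MISS, L1-HIT, MISS, MISS, VC-HIT, VC-HIT]

  [0] addr=0x71 blk=14 s=6: MISS | VC []
  [1] addr=0x75 blk=14 s=6: L1-HIT | VC []
  [2] addr=0x72 blk=14 s=6: L1-HIT | VC []
  [3] addr=0x71 blk=14 s=6: L1-HIT | VC []
  [4] addr=0x75 blk=14 s=6: L1-HIT | VC []
  [5] addr=0x72 blk=14 s=6: L1-HIT | VC []
  [6] addr=0x80 blk=16 s=0: MISS | VC []
  [7] addr=0x73 blk=14 s=6: L1-HIT | VC []
  [8] addr=0x116 blk=34 s=2: MISS | VC []
  [9] addr=0x46 blk=8 s=0: MISS | VC [16]
  [10] addr=0x82 blk=16 s=0: VC-HIT | VC [8]
  [11] addr=0x46 blk=8 s=0: VC-HIT | VC [16]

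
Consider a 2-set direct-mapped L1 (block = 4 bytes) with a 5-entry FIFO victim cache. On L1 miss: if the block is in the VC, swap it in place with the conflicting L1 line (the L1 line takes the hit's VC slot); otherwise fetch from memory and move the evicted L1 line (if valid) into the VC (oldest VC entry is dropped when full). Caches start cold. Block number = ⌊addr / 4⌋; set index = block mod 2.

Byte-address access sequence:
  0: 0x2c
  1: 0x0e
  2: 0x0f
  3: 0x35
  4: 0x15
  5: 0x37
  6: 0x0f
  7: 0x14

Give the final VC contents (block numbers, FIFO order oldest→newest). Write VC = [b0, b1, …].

VC = [11, 13, 3]

0: 0x2c (blk 11, set 1) → MISS  vc=[]
1: 0xe (blk 3, set 1) → MISS  vc=[11]
2: 0xf (blk 3, set 1) → L1-HIT  vc=[11]
3: 0x35 (blk 13, set 1) → MISS  vc=[11, 3]
4: 0x15 (blk 5, set 1) → MISS  vc=[11, 3, 13]
5: 0x37 (blk 13, set 1) → VC-HIT  vc=[11, 3, 5]
6: 0xf (blk 3, set 1) → VC-HIT  vc=[11, 13, 5]
7: 0x14 (blk 5, set 1) → VC-HIT  vc=[11, 13, 3]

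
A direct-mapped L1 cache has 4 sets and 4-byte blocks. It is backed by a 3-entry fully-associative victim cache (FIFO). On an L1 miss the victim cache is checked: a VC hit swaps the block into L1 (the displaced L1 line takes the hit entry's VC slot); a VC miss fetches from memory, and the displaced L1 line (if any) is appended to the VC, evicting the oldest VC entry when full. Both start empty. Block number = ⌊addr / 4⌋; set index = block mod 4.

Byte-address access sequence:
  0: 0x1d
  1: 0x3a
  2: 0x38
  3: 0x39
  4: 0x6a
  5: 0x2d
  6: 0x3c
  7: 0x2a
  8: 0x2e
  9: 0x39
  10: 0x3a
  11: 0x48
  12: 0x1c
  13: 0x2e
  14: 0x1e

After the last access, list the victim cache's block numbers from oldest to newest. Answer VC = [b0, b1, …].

  [0] addr=0x1d blk=7 s=3: MISS | VC []
  [1] addr=0x3a blk=14 s=2: MISS | VC []
  [2] addr=0x38 blk=14 s=2: L1-HIT | VC []
  [3] addr=0x39 blk=14 s=2: L1-HIT | VC []
  [4] addr=0x6a blk=26 s=2: MISS | VC [14]
  [5] addr=0x2d blk=11 s=3: MISS | VC [14, 7]
  [6] addr=0x3c blk=15 s=3: MISS | VC [14, 7, 11]
  [7] addr=0x2a blk=10 s=2: MISS | VC [7, 11, 26]
  [8] addr=0x2e blk=11 s=3: VC-HIT | VC [7, 15, 26]
  [9] addr=0x39 blk=14 s=2: MISS | VC [15, 26, 10]
  [10] addr=0x3a blk=14 s=2: L1-HIT | VC [15, 26, 10]
  [11] addr=0x48 blk=18 s=2: MISS | VC [26, 10, 14]
  [12] addr=0x1c blk=7 s=3: MISS | VC [10, 14, 11]
  [13] addr=0x2e blk=11 s=3: VC-HIT | VC [10, 14, 7]
  [14] addr=0x1e blk=7 s=3: VC-HIT | VC [10, 14, 11]

VC = [10, 14, 11]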